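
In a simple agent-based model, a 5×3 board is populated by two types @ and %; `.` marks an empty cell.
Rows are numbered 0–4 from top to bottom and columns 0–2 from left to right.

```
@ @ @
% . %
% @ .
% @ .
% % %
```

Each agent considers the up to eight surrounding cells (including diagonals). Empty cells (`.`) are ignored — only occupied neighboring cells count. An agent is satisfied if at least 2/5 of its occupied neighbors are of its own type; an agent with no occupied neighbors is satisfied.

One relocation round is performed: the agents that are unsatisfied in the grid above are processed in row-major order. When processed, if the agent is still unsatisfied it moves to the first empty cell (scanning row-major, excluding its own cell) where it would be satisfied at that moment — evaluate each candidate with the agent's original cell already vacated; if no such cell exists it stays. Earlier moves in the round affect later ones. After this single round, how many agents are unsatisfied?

2

Initially unsatisfied (in order): (1,0), (1,2), (2,1), (3,1).
  (1,0) → (3,2).
  (1,2): no empty cell satisfies it; stays.
  (2,1) → (1,0).
  (3,1) → (1,1).
Resulting grid:
@ @ @
@ @ %
% . .
% . %
% % %
Unsatisfied now: (1,2), (2,0).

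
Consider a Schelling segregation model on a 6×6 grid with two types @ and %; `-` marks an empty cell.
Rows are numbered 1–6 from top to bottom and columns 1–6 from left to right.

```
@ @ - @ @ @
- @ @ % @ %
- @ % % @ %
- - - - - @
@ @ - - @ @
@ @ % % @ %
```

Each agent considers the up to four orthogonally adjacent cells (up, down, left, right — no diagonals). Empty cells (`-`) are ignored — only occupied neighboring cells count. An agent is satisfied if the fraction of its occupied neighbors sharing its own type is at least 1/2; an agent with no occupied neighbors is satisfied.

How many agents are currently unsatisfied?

(1,1)@ 1/1 satisfied
(1,2)@ 2/2 satisfied
(1,4)@ 1/2 satisfied
(1,5)@ 3/3 satisfied
(1,6)@ 1/2 satisfied
(2,2)@ 3/3 satisfied
(2,3)@ 1/3 not
(2,4)% 1/4 not
(2,5)@ 2/4 satisfied
(2,6)% 1/3 not
(3,2)@ 1/2 satisfied
(3,3)% 1/3 not
(3,4)% 2/3 satisfied
(3,5)@ 1/3 not
(3,6)% 1/3 not
(4,6)@ 1/2 satisfied
(5,1)@ 2/2 satisfied
(5,2)@ 2/2 satisfied
(5,5)@ 2/2 satisfied
(5,6)@ 2/3 satisfied
(6,1)@ 2/2 satisfied
(6,2)@ 2/3 satisfied
(6,3)% 1/2 satisfied
(6,4)% 1/2 satisfied
(6,5)@ 1/3 not
(6,6)% 0/2 not
Unsatisfied: (2,3), (2,4), (2,6), (3,3), (3,5), (3,6), (6,5), (6,6) — 8 in total.

8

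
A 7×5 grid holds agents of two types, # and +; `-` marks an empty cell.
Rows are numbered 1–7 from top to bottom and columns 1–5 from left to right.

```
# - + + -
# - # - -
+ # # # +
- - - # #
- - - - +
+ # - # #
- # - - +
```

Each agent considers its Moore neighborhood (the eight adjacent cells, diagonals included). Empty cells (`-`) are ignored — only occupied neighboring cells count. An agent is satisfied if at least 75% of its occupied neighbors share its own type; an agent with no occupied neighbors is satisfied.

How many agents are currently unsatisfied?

15

Row 1: (1,1)# 1/1 ✓ · (1,3)+ 1/2 ✗ · (1,4)+ 1/2 ✗
Row 2: (2,1)# 2/3 ✗ · (2,3)# 3/5 ✗
Row 3: (3,1)+ 0/2 ✗ · (3,2)# 3/4 ✓ · (3,3)# 4/4 ✓ · (3,4)# 4/5 ✓ · (3,5)+ 0/3 ✗
Row 4: (4,4)# 3/5 ✗ · (4,5)# 2/4 ✗
Row 5: (5,5)+ 0/4 ✗
Row 6: (6,1)+ 0/2 ✗ · (6,2)# 1/2 ✗ · (6,4)# 1/3 ✗ · (6,5)# 1/3 ✗
Row 7: (7,2)# 1/2 ✗ · (7,5)+ 0/2 ✗
Unsatisfied: (1,3), (1,4), (2,1), (2,3), (3,1), (3,5), (4,4), (4,5), (5,5), (6,1), (6,2), (6,4), (6,5), (7,2), (7,5) — 15 in total.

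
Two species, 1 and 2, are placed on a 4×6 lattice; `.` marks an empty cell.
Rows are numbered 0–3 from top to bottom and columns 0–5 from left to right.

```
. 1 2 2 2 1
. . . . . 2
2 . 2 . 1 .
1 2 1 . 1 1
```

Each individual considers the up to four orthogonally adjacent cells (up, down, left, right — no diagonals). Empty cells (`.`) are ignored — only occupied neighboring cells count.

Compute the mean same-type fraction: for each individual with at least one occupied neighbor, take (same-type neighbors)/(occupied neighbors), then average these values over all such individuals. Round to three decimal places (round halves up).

(0,1)1 0/1
(0,2)2 1/2
(0,3)2 2/2
(0,4)2 1/2
(0,5)1 0/2
(1,5)2 0/1
(2,0)2 0/1
(2,2)2 0/1
(2,4)1 1/1
(3,0)1 0/2
(3,1)2 0/2
(3,2)1 0/2
(3,4)1 2/2
(3,5)1 1/1
Sum over 14 individuals: 0/1 + 1/2 + 2/2 + 1/2 + 0/2 + 0/1 + 0/1 + 0/1 + 1/1 + 0/2 + 0/2 + 0/2 + 2/2 + 1/1 = 5; mean = 5 ÷ 14 = 5/14 = 0.357142… → 0.357.

0.357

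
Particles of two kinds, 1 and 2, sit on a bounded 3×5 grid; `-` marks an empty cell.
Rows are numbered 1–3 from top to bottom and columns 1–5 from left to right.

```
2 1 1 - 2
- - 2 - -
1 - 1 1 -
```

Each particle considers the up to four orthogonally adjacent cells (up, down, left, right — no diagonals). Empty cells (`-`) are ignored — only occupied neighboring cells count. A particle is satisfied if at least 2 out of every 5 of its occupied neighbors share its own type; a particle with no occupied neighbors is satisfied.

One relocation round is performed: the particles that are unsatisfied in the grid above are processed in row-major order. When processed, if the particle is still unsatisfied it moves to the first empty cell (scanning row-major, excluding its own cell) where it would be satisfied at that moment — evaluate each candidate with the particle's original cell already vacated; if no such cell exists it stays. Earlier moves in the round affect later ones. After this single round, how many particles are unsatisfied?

Initially unsatisfied (in order): (1,1), (2,3).
  (1,1) → (1,4).
  (2,3) → (2,4).
Resulting grid:
- 1 1 2 2
- - - 2 -
1 - 1 1 -
All satisfied now.

0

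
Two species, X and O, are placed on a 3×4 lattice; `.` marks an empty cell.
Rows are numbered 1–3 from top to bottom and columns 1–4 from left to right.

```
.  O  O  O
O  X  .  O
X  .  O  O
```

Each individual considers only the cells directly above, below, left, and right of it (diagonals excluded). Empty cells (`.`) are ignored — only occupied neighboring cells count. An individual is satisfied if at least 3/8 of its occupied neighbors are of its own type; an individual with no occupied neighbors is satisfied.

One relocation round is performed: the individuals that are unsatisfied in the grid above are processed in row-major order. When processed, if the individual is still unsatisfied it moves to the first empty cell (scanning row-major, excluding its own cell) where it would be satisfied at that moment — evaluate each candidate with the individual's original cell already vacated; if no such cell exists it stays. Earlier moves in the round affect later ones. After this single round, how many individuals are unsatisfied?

0

Initially unsatisfied (in order): (2,1), (2,2), (3,1).
  (2,1) → (1,1).
  (2,2) → (2,1).
  (3,1): now satisfied by earlier moves; stays.
Resulting grid:
O O O O
X . . O
X . O O
All satisfied now.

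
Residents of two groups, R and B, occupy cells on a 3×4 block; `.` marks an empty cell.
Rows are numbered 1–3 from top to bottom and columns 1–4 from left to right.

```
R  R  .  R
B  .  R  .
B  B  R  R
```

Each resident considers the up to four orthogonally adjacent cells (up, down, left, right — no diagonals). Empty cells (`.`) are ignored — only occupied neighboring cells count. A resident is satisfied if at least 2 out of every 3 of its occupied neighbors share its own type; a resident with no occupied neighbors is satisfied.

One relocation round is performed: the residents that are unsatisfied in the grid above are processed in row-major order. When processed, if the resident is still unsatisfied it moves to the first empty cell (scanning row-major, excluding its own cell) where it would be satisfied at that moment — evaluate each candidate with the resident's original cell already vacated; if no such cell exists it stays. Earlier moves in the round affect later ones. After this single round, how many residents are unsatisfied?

1

Initially unsatisfied (in order): (1,1), (2,1), (3,2).
  (1,1) → (1,3).
  (2,1): now satisfied by earlier moves; stays.
  (3,2): no empty cell satisfies it; stays.
Resulting grid:
. R R R
B . R .
B B R R
Unsatisfied now: (3,2).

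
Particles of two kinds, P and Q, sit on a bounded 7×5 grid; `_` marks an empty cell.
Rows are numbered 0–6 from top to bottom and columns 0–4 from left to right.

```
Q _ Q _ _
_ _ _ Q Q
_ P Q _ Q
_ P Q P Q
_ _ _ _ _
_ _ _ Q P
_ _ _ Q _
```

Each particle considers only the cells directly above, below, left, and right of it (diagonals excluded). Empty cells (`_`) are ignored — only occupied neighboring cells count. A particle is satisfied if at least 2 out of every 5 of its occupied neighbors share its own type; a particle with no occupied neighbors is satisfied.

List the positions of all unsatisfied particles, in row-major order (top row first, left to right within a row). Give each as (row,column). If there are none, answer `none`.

(3,2), (3,3), (5,4)

Row 0: (0,0)Q 0/0 satisfied · (0,2)Q 0/0 satisfied
Row 1: (1,3)Q 1/1 satisfied · (1,4)Q 2/2 satisfied
Row 2: (2,1)P 1/2 satisfied · (2,2)Q 1/2 satisfied · (2,4)Q 2/2 satisfied
Row 3: (3,1)P 1/2 satisfied · (3,2)Q 1/3 not · (3,3)P 0/2 not · (3,4)Q 1/2 satisfied
Row 5: (5,3)Q 1/2 satisfied · (5,4)P 0/1 not
Row 6: (6,3)Q 1/1 satisfied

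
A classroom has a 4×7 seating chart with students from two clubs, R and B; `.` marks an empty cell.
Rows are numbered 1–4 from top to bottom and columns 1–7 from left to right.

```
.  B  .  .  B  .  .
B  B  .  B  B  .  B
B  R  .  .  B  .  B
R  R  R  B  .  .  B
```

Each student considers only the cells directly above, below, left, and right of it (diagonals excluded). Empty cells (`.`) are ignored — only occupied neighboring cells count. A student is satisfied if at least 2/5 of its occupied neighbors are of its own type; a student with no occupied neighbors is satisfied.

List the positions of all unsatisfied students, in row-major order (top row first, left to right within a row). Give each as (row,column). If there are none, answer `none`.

Row 1: (1,2)B 1/1 ✓ · (1,5)B 1/1 ✓
Row 2: (2,1)B 2/2 ✓ · (2,2)B 2/3 ✓ · (2,4)B 1/1 ✓ · (2,5)B 3/3 ✓ · (2,7)B 1/1 ✓
Row 3: (3,1)B 1/3 ✗ · (3,2)R 1/3 ✗ · (3,5)B 1/1 ✓ · (3,7)B 2/2 ✓
Row 4: (4,1)R 1/2 ✓ · (4,2)R 3/3 ✓ · (4,3)R 1/2 ✓ · (4,4)B 0/1 ✗ · (4,7)B 1/1 ✓

(3,1), (3,2), (4,4)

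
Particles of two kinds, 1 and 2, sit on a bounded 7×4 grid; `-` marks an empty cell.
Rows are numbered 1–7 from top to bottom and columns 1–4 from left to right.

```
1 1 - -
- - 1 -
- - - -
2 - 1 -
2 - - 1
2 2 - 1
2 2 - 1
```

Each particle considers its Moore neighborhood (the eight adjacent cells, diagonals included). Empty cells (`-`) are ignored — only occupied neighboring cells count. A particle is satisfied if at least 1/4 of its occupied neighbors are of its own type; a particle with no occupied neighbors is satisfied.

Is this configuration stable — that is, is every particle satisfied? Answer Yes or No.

Yes

(1,1)1 1/1 ok
(1,2)1 2/2 ok
(2,3)1 1/1 ok
(4,1)2 1/1 ok
(4,3)1 1/1 ok
(5,1)2 3/3 ok
(5,4)1 2/2 ok
(6,1)2 4/4 ok
(6,2)2 4/4 ok
(6,4)1 2/2 ok
(7,1)2 3/3 ok
(7,2)2 3/3 ok
(7,4)1 1/1 ok
All meet the threshold, so the configuration is stable.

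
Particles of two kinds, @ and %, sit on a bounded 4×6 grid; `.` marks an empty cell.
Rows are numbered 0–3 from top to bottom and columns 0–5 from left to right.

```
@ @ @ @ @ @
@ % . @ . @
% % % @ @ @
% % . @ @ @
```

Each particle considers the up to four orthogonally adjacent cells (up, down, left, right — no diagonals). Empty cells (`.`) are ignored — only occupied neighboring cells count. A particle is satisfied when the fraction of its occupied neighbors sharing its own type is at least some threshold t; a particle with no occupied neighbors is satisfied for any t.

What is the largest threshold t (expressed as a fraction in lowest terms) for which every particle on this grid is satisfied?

(0,0)@ 2/2
(0,1)@ 2/3
(0,2)@ 2/2
(0,3)@ 3/3
(0,4)@ 2/2
(0,5)@ 2/2
(1,0)@ 1/3
(1,1)% 1/3
(1,3)@ 2/2
(1,5)@ 2/2
(2,0)% 2/3
(2,1)% 4/4
(2,2)% 1/2
(2,3)@ 3/4
(2,4)@ 3/3
(2,5)@ 3/3
(3,0)% 2/2
(3,1)% 2/2
(3,3)@ 2/2
(3,4)@ 3/3
(3,5)@ 2/2
The smallest same-type fraction is 1/3 at (1,0), which reduces to 1/3. Any threshold above that leaves this particle unsatisfied.

1/3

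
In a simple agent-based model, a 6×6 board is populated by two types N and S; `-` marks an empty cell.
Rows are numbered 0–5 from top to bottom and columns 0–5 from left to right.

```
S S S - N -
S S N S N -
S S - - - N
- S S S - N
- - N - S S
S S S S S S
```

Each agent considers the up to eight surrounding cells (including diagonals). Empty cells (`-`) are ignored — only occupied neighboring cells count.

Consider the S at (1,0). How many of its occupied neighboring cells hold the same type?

Occupied neighbors of (1,0): (0,0)=S, (0,1)=S, (1,1)=S, (2,0)=S, (2,1)=S.
Same type (S): 5 of 5.

5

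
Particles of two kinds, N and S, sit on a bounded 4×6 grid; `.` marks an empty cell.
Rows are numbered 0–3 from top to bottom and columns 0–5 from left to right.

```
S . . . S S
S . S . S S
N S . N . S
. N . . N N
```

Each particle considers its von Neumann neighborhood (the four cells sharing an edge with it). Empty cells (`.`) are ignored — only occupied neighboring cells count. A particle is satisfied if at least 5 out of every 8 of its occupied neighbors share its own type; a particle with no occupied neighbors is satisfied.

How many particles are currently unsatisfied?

Row 0: (0,0)S 1/1 ✓ · (0,4)S 2/2 ✓ · (0,5)S 2/2 ✓
Row 1: (1,0)S 1/2 ✗ · (1,2)S 0/0 ✓ · (1,4)S 2/2 ✓ · (1,5)S 3/3 ✓
Row 2: (2,0)N 0/2 ✗ · (2,1)S 0/2 ✗ · (2,3)N 0/0 ✓ · (2,5)S 1/2 ✗
Row 3: (3,1)N 0/1 ✗ · (3,4)N 1/1 ✓ · (3,5)N 1/2 ✗
Unsatisfied: (1,0), (2,0), (2,1), (2,5), (3,1), (3,5) — 6 in total.

6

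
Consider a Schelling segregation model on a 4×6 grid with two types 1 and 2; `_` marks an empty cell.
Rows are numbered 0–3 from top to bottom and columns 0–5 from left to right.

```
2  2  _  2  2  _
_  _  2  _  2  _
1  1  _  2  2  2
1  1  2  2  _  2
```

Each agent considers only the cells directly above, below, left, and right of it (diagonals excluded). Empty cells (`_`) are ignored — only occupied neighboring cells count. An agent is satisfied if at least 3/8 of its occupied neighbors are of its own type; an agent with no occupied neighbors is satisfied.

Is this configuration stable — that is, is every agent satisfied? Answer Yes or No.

Yes

(0,0)2 1/1 ok
(0,1)2 1/1 ok
(0,3)2 1/1 ok
(0,4)2 2/2 ok
(1,2)2 0/0 ok
(1,4)2 2/2 ok
(2,0)1 2/2 ok
(2,1)1 2/2 ok
(2,3)2 2/2 ok
(2,4)2 3/3 ok
(2,5)2 2/2 ok
(3,0)1 2/2 ok
(3,1)1 2/3 ok
(3,2)2 1/2 ok
(3,3)2 2/2 ok
(3,5)2 1/1 ok
All meet the threshold, so the configuration is stable.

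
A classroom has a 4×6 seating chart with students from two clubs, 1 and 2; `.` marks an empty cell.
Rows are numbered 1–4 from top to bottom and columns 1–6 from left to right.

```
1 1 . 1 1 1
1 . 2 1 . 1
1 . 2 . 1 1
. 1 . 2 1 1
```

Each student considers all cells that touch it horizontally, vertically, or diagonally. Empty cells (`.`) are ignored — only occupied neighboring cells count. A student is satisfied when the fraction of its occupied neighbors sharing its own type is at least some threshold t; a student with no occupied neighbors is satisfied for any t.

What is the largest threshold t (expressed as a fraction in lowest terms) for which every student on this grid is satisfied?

Row 1: (1,1)1 2/2 · (1,2)1 2/3 · (1,4)1 2/3 · (1,5)1 4/4 · (1,6)1 2/2
Row 2: (2,1)1 3/3 · (2,3)2 1/4 · (2,4)1 3/5 · (2,6)1 4/4
Row 3: (3,1)1 2/2 · (3,3)2 2/4 · (3,5)1 5/6 · (3,6)1 4/4
Row 4: (4,2)1 1/2 · (4,4)2 1/3 · (4,5)1 3/4 · (4,6)1 3/3
The smallest same-type fraction is 1/4 at (2,3), which reduces to 1/4. Any threshold above that leaves this student unsatisfied.

1/4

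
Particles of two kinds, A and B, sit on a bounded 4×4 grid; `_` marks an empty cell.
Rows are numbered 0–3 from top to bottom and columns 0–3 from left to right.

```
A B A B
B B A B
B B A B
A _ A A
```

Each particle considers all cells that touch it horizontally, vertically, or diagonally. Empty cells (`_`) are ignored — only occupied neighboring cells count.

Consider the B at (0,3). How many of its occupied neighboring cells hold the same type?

Occupied neighbors of (0,3): (0,2)=A, (1,2)=A, (1,3)=B.
Same type (B): 1 of 3.

1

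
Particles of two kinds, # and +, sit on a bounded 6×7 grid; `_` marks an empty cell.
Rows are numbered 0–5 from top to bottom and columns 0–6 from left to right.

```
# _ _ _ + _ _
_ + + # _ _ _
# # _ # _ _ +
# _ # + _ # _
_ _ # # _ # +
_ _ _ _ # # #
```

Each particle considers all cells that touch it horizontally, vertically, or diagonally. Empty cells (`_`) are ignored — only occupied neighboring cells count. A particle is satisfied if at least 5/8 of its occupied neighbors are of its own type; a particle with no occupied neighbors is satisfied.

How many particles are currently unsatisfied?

11

(0,0)# 0/1 not
(0,4)+ 0/1 not
(1,1)+ 1/4 not
(1,2)+ 1/4 not
(1,3)# 1/3 not
(2,0)# 2/3 satisfied
(2,1)# 3/5 not
(2,3)# 2/4 not
(2,6)+ 0/1 not
(3,0)# 2/2 satisfied
(3,2)# 4/5 satisfied
(3,3)+ 0/4 not
(3,5)# 1/3 not
(4,2)# 2/3 satisfied
(4,3)# 3/4 satisfied
(4,5)# 4/5 satisfied
(4,6)+ 0/4 not
(5,4)# 3/3 satisfied
(5,5)# 3/4 satisfied
(5,6)# 2/3 satisfied
Unsatisfied: (0,0), (0,4), (1,1), (1,2), (1,3), (2,1), (2,3), (2,6), (3,3), (3,5), (4,6) — 11 in total.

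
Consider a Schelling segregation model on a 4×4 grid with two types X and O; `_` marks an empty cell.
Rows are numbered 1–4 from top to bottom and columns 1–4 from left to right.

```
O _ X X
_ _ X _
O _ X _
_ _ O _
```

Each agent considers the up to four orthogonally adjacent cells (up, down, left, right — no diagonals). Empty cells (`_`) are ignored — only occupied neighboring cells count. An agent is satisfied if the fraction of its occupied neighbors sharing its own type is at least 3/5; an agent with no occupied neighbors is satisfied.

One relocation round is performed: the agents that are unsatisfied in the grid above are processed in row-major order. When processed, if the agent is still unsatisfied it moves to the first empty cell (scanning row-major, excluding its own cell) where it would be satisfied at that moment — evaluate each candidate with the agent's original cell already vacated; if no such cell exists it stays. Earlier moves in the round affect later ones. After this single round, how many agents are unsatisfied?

0

Initially unsatisfied (in order): (3,3), (4,3).
  (3,3) → (2,2).
  (4,3): now satisfied by earlier moves; stays.
Resulting grid:
O _ X X
_ X X _
O _ _ _
_ _ O _
All satisfied now.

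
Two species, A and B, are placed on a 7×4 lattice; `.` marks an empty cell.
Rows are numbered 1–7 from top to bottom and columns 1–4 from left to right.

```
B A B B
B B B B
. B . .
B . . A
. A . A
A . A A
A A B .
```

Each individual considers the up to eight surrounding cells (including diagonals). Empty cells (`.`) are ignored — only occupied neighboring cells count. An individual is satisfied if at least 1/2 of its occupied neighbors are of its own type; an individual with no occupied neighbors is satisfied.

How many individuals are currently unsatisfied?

2

(1,1)B 2/3 ✓
(1,2)A 0/5 ✗
(1,3)B 4/5 ✓
(1,4)B 3/3 ✓
(2,1)B 3/4 ✓
(2,2)B 5/6 ✓
(2,3)B 5/6 ✓
(2,4)B 3/3 ✓
(3,2)B 4/4 ✓
(4,1)B 1/2 ✓
(4,4)A 1/1 ✓
(5,2)A 2/3 ✓
(5,4)A 3/3 ✓
(6,1)A 3/3 ✓
(6,3)A 4/5 ✓
(6,4)A 2/3 ✓
(7,1)A 2/2 ✓
(7,2)A 3/4 ✓
(7,3)B 0/3 ✗
Unsatisfied: (1,2), (7,3) — 2 in total.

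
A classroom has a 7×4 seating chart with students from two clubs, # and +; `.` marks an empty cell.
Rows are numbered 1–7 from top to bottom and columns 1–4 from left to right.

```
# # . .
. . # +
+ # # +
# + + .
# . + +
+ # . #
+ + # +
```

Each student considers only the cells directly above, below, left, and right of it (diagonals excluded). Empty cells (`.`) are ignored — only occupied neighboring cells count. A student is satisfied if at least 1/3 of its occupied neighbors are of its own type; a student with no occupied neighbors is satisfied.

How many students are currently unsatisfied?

5

(1,1)# 1/1 ✓
(1,2)# 1/1 ✓
(2,3)# 1/2 ✓
(2,4)+ 1/2 ✓
(3,1)+ 0/2 ✗
(3,2)# 1/3 ✓
(3,3)# 2/4 ✓
(3,4)+ 1/2 ✓
(4,1)# 1/3 ✓
(4,2)+ 1/3 ✓
(4,3)+ 2/3 ✓
(5,1)# 1/2 ✓
(5,3)+ 2/2 ✓
(5,4)+ 1/2 ✓
(6,1)+ 1/3 ✓
(6,2)# 0/2 ✗
(6,4)# 0/2 ✗
(7,1)+ 2/2 ✓
(7,2)+ 1/3 ✓
(7,3)# 0/2 ✗
(7,4)+ 0/2 ✗
Unsatisfied: (3,1), (6,2), (6,4), (7,3), (7,4) — 5 in total.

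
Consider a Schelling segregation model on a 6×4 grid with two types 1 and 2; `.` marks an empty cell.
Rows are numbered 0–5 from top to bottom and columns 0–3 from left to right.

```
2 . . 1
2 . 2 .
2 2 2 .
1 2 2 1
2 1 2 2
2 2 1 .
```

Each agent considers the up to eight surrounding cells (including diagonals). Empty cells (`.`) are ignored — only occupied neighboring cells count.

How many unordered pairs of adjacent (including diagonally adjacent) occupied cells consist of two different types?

Scan each occupied cell's neighbors to the right and below (and the two forward diagonals) so each pair is counted once.
Row 0: 2(0,0)–2(1,0)= 1(0,3)–2(1,2)≠  → 1/2 unlike.
Row 1: 2(1,0)–2(2,0)= 2(1,0)–2(2,1)= 2(1,2)–2(2,2)= 2(1,2)–2(2,1)=  → 0/4 unlike.
Row 2: 2(2,0)–2(2,1)= 2(2,0)–1(3,0)≠ 2(2,0)–2(3,1)= 2(2,1)–2(2,2)= 2(2,1)–2(3,1)= 2(2,1)–2(3,2)= 2(2,1)–1(3,0)≠ 2(2,2)–2(3,2)= 2(2,2)–1(3,3)≠ 2(2,2)–2(3,1)=  → 3/10 unlike.
Row 3: 1(3,0)–2(3,1)≠ 1(3,0)–2(4,0)≠ 1(3,0)–1(4,1)= 2(3,1)–2(3,2)= 2(3,1)–1(4,1)≠ 2(3,1)–2(4,2)= 2(3,1)–2(4,0)= 2(3,2)–1(3,3)≠ 2(3,2)–2(4,2)= 2(3,2)–2(4,3)= 2(3,2)–1(4,1)≠ 1(3,3)–2(4,3)≠ 1(3,3)–2(4,2)≠  → 7/13 unlike.
Row 4: 2(4,0)–1(4,1)≠ 2(4,0)–2(5,0)= 2(4,0)–2(5,1)= 1(4,1)–2(4,2)≠ 1(4,1)–2(5,1)≠ 1(4,1)–1(5,2)= 1(4,1)–2(5,0)≠ 2(4,2)–2(4,3)= 2(4,2)–1(5,2)≠ 2(4,2)–2(5,1)= 2(4,3)–1(5,2)≠  → 6/11 unlike.
Row 5: 2(5,0)–2(5,1)= 2(5,1)–1(5,2)≠  → 1/2 unlike.
Total adjacent occupied pairs: 42; unlike-type pairs: 18.

18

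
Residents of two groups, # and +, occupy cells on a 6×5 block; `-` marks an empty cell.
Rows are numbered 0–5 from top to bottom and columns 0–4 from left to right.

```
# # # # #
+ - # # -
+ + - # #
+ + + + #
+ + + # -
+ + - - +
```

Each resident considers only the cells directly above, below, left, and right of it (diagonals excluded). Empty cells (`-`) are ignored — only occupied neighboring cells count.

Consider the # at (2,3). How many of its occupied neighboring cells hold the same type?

2

Occupied neighbors of (2,3): (1,3)=#, (3,3)=+, (2,4)=#.
Same type (#): 2 of 3.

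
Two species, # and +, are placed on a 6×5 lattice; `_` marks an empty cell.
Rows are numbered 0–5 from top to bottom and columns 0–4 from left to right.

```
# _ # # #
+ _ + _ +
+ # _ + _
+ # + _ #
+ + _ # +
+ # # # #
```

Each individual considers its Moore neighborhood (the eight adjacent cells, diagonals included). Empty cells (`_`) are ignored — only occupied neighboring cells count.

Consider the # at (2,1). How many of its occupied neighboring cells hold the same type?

1

Occupied neighbors of (2,1): (1,0)=+, (1,2)=+, (2,0)=+, (3,0)=+, (3,1)=#, (3,2)=+.
Same type (#): 1 of 6.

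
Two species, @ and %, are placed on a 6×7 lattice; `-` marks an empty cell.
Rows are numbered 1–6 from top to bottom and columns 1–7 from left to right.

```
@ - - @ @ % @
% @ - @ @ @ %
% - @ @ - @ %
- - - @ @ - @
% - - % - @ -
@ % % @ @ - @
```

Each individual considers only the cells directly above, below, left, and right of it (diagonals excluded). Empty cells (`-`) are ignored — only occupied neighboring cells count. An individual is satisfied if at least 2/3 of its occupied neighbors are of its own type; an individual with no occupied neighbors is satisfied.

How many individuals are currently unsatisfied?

(1,1)@ 0/1 unhappy
(1,4)@ 2/2 ok
(1,5)@ 2/3 ok
(1,6)% 0/3 unhappy
(1,7)@ 0/2 unhappy
(2,1)% 1/3 unhappy
(2,2)@ 0/1 unhappy
(2,4)@ 3/3 ok
(2,5)@ 3/3 ok
(2,6)@ 2/4 unhappy
(2,7)% 1/3 unhappy
(3,1)% 1/1 ok
(3,3)@ 1/1 ok
(3,4)@ 3/3 ok
(3,6)@ 1/2 unhappy
(3,7)% 1/3 unhappy
(4,4)@ 2/3 ok
(4,5)@ 1/1 ok
(4,7)@ 0/1 unhappy
(5,1)% 0/1 unhappy
(5,4)% 0/2 unhappy
(5,6)@ 0/0 ok
(6,1)@ 0/2 unhappy
(6,2)% 1/2 unhappy
(6,3)% 1/2 unhappy
(6,4)@ 1/3 unhappy
(6,5)@ 1/1 ok
(6,7)@ 0/0 ok
Unsatisfied: (1,1), (1,6), (1,7), (2,1), (2,2), (2,6), (2,7), (3,6), (3,7), (4,7), (5,1), (5,4), (6,1), (6,2), (6,3), (6,4) — 16 in total.

16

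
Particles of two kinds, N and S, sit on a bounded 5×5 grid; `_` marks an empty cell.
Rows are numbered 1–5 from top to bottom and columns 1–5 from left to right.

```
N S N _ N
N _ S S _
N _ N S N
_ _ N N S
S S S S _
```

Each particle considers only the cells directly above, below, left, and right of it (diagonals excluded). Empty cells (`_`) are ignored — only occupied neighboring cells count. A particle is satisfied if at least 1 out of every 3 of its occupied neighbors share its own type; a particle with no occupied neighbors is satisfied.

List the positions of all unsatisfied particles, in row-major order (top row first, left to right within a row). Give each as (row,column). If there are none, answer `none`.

Row 1: (1,1)N 1/2 satisfied · (1,2)S 0/2 not · (1,3)N 0/2 not · (1,5)N 0/0 satisfied
Row 2: (2,1)N 2/2 satisfied · (2,3)S 1/3 satisfied · (2,4)S 2/2 satisfied
Row 3: (3,1)N 1/1 satisfied · (3,3)N 1/3 satisfied · (3,4)S 1/4 not · (3,5)N 0/2 not
Row 4: (4,3)N 2/3 satisfied · (4,4)N 1/4 not · (4,5)S 0/2 not
Row 5: (5,1)S 1/1 satisfied · (5,2)S 2/2 satisfied · (5,3)S 2/3 satisfied · (5,4)S 1/2 satisfied

(1,2), (1,3), (3,4), (3,5), (4,4), (4,5)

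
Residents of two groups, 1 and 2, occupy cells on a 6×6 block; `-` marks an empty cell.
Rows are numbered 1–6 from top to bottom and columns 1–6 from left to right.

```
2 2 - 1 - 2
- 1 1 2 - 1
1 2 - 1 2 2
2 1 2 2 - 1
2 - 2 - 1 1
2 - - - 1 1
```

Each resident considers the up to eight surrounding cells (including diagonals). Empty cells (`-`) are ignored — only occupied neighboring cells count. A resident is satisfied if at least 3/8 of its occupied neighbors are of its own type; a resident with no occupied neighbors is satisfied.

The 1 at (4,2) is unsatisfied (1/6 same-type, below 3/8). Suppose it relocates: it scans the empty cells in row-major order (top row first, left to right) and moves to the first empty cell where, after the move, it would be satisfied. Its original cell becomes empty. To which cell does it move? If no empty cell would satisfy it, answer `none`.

Vacating (4,2). Empty cells in order:
  (1,3): 3/5 same-type → satisfied — stop here.

(1,3)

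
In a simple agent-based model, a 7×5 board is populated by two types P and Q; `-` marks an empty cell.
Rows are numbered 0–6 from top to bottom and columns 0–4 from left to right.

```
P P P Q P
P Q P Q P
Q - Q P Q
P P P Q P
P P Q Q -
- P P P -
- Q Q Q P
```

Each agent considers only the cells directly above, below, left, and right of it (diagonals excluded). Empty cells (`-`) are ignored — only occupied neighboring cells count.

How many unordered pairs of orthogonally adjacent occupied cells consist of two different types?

Scan each occupied cell's neighbors to the right and below so each pair is counted once.
From row 0: 3 unlike of 9 pairs (running 3/9).
From row 1: 8 unlike of 8 pairs (running 11/17).
From row 2: 6 unlike of 6 pairs (running 17/23).
From row 3: 3 unlike of 8 pairs (running 20/31).
From row 4: 3 unlike of 6 pairs (running 23/37).
From row 5: 3 unlike of 5 pairs (running 26/42).
From row 6: 1 unlike of 3 pairs (running 27/45).
Total adjacent occupied pairs: 45; unlike-type pairs: 27.

27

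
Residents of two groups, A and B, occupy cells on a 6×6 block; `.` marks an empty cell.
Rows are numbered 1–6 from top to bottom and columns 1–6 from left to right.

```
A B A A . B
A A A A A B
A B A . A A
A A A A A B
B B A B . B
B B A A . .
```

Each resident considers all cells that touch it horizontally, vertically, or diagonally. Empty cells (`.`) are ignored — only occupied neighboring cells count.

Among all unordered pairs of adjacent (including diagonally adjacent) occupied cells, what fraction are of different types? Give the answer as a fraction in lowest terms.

3/7

Scan each occupied cell's neighbors to the right and below (and the two forward diagonals) so each pair is counted once.
Row 1: A(1,1)–B(1,2)≠ A(1,1)–A(2,1)= A(1,1)–A(2,2)= B(1,2)–A(1,3)≠ B(1,2)–A(2,2)≠ B(1,2)–A(2,3)≠ B(1,2)–A(2,1)≠ A(1,3)–A(1,4)= A(1,3)–A(2,3)= A(1,3)–A(2,4)= A(1,3)–A(2,2)= A(1,4)–A(2,4)= A(1,4)–A(2,5)= A(1,4)–A(2,3)= B(1,6)–B(2,6)= B(1,6)–A(2,5)≠  → 6/16 unlike.
Row 2: A(2,1)–A(2,2)= A(2,1)–A(3,1)= A(2,1)–B(3,2)≠ A(2,2)–A(2,3)= A(2,2)–B(3,2)≠ A(2,2)–A(3,3)= A(2,2)–A(3,1)= A(2,3)–A(2,4)= A(2,3)–A(3,3)= A(2,3)–B(3,2)≠ A(2,4)–A(2,5)= A(2,4)–A(3,5)= A(2,4)–A(3,3)= A(2,5)–B(2,6)≠ A(2,5)–A(3,5)= A(2,5)–A(3,6)= B(2,6)–A(3,6)≠ B(2,6)–A(3,5)≠  → 6/18 unlike.
Row 3: A(3,1)–B(3,2)≠ A(3,1)–A(4,1)= A(3,1)–A(4,2)= B(3,2)–A(3,3)≠ B(3,2)–A(4,2)≠ B(3,2)–A(4,3)≠ B(3,2)–A(4,1)≠ A(3,3)–A(4,3)= A(3,3)–A(4,4)= A(3,3)–A(4,2)= A(3,5)–A(3,6)= A(3,5)–A(4,5)= A(3,5)–B(4,6)≠ A(3,5)–A(4,4)= A(3,6)–B(4,6)≠ A(3,6)–A(4,5)=  → 7/16 unlike.
Row 4: A(4,1)–A(4,2)= A(4,1)–B(5,1)≠ A(4,1)–B(5,2)≠ A(4,2)–A(4,3)= A(4,2)–B(5,2)≠ A(4,2)–A(5,3)= A(4,2)–B(5,1)≠ A(4,3)–A(4,4)= A(4,3)–A(5,3)= A(4,3)–B(5,4)≠ A(4,3)–B(5,2)≠ A(4,4)–A(4,5)= A(4,4)–B(5,4)≠ A(4,4)–A(5,3)= A(4,5)–B(4,6)≠ A(4,5)–B(5,6)≠ A(4,5)–B(5,4)≠ B(4,6)–B(5,6)=  → 10/18 unlike.
Row 5: B(5,1)–B(5,2)= B(5,1)–B(6,1)= B(5,1)–B(6,2)= B(5,2)–A(5,3)≠ B(5,2)–B(6,2)= B(5,2)–A(6,3)≠ B(5,2)–B(6,1)= A(5,3)–B(5,4)≠ A(5,3)–A(6,3)= A(5,3)–A(6,4)= A(5,3)–B(6,2)≠ B(5,4)–A(6,4)≠ B(5,4)–A(6,3)≠  → 6/13 unlike.
Row 6: B(6,1)–B(6,2)= B(6,2)–A(6,3)≠ A(6,3)–A(6,4)=  → 1/3 unlike.
Total adjacent occupied pairs: 84; unlike-type pairs: 36.
36/84 reduces to 3/7.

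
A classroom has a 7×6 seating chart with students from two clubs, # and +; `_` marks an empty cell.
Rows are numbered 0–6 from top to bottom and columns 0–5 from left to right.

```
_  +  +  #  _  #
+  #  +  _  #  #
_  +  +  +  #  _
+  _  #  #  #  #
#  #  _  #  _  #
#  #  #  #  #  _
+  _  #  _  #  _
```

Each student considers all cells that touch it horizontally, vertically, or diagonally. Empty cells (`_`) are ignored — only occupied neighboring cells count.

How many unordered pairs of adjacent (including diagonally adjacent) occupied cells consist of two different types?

Scan each occupied cell's neighbors to the right and below (and the two forward diagonals) so each pair is counted once.
From row 0: 4 unlike of 11 pairs (running 4/11).
From row 1: 5 unlike of 12 pairs (running 9/23).
From row 2: 7 unlike of 13 pairs (running 16/36).
From row 3: 2 unlike of 11 pairs (running 18/47).
From row 4: 0 unlike of 10 pairs (running 18/57).
From row 5: 2 unlike of 11 pairs (running 20/68).
Total adjacent occupied pairs: 68; unlike-type pairs: 20.

20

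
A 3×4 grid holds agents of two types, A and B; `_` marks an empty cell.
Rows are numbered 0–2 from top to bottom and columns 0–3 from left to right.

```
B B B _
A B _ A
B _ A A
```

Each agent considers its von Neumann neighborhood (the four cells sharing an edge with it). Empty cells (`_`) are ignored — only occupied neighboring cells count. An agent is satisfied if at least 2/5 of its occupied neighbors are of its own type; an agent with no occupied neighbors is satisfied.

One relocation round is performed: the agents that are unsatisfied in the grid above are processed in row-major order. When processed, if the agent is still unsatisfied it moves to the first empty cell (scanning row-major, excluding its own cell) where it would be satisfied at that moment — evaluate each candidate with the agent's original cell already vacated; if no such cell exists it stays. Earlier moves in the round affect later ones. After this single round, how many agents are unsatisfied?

Initially unsatisfied (in order): (1,0), (2,0).
  (1,0) → (0,3).
  (2,0): now satisfied by earlier moves; stays.
Resulting grid:
B B B A
_ B _ A
B _ A A
All satisfied now.

0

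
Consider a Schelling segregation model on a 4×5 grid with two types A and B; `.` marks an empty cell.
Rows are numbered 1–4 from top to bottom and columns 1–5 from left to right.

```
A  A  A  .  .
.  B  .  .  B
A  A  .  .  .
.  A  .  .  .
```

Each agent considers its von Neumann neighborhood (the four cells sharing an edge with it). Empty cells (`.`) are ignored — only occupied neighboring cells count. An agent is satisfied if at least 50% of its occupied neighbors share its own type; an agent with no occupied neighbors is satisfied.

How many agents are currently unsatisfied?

1

(1,1)A 1/1 ✓
(1,2)A 2/3 ✓
(1,3)A 1/1 ✓
(2,2)B 0/2 ✗
(2,5)B 0/0 ✓
(3,1)A 1/1 ✓
(3,2)A 2/3 ✓
(4,2)A 1/1 ✓
Unsatisfied: (2,2) — 1 in total.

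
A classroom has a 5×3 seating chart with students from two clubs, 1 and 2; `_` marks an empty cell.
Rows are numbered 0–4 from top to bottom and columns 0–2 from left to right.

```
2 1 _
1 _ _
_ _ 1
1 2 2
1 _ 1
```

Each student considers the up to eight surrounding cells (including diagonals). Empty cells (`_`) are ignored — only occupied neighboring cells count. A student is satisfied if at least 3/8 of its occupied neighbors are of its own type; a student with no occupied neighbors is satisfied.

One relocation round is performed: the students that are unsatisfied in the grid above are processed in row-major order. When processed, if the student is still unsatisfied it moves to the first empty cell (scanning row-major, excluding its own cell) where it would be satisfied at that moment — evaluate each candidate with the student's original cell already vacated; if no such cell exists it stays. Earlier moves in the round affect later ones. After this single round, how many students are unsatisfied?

Initially unsatisfied (in order): (0,0), (2,2), (3,1), (3,2), (4,2).
  (0,0) → (2,1).
  (2,2) → (0,0).
  (3,1): now satisfied by earlier moves; stays.
  (3,2): now satisfied by earlier moves; stays.
  (4,2) → (0,2).
Resulting grid:
1 1 1
1 _ _
_ 2 _
1 2 2
1 _ _
Unsatisfied now: (3,0).

1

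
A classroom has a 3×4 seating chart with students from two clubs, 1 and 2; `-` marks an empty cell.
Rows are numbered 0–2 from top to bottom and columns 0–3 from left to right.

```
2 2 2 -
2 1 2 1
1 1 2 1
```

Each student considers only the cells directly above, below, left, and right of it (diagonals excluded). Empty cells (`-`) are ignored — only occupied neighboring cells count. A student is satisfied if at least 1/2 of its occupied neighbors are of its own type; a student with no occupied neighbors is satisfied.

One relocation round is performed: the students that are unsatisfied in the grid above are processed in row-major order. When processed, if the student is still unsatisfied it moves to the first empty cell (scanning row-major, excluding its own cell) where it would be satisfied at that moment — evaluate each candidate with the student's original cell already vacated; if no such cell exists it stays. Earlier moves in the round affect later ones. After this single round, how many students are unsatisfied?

Initially unsatisfied (in order): (1,0), (1,1), (2,2).
  (1,0) → (0,3).
  (1,1) → (1,0).
  (2,2) → (1,1).
Resulting grid:
2 2 2 2
1 2 2 1
1 1 - 1
Unsatisfied now: (1,0), (1,3).

2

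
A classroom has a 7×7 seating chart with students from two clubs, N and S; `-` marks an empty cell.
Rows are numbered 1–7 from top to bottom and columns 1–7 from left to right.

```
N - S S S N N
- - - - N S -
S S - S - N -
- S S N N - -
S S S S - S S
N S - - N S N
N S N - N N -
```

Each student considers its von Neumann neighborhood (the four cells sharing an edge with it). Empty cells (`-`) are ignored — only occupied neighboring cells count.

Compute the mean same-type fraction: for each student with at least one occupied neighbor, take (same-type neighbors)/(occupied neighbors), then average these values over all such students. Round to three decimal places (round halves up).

Row 1: (1,1)N — no occupied neighbors · (1,3)S 1/1 · (1,4)S 2/2 · (1,5)S 1/3 · (1,6)N 1/3 · (1,7)N 1/1
Row 2: (2,5)N 0/2 · (2,6)S 0/3
Row 3: (3,1)S 1/1 · (3,2)S 2/2 · (3,4)S 0/1 · (3,6)N 0/1
Row 4: (4,2)S 3/3 · (4,3)S 2/3 · (4,4)N 1/4 · (4,5)N 1/1
Row 5: (5,1)S 1/2 · (5,2)S 4/4 · (5,3)S 3/3 · (5,4)S 1/2 · (5,6)S 2/2 · (5,7)S 1/2
Row 6: (6,1)N 1/3 · (6,2)S 2/3 · (6,5)N 1/2 · (6,6)S 1/4 · (6,7)N 0/2
Row 7: (7,1)N 1/2 · (7,2)S 1/3 · (7,3)N 0/1 · (7,5)N 2/2 · (7,6)N 1/2
Sum over 31 students: 1/1 + 2/2 + 1/3 + 1/3 + 1/1 + 0/2 + 0/3 + 1/1 + 2/2 + 0/1 + 0/1 + 3/3 + 2/3 + 1/4 + 1/1 + 1/2 + 4/4 + 3/3 + 1/2 + 2/2 + 1/2 + 1/3 + 2/3 + 1/2 + 1/4 + 0/2 + 1/2 + 1/3 + 0/1 + 2/2 + 1/2 = 103/6; mean = 103/6 ÷ 31 = 103/186 = 0.553763… → 0.554.

0.554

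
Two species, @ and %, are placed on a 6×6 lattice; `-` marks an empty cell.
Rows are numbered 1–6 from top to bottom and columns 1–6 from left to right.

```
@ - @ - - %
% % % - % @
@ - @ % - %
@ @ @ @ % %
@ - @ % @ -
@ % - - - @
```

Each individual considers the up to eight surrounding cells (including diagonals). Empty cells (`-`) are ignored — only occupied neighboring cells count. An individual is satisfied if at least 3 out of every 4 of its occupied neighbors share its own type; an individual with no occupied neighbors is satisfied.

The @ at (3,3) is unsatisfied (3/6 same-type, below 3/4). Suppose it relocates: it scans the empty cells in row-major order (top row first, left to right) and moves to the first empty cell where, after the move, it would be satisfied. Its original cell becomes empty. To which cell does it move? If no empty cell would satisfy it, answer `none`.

(5,2)

Vacating (3,3). Empty cells in order:
  (1,2): 2/5 same-type → still unsatisfied.
  (1,4): 1/3 same-type → still unsatisfied.
  (1,5): 1/3 same-type → still unsatisfied.
  (2,4): 1/4 same-type → still unsatisfied.
  (3,2): 4/7 same-type → still unsatisfied.
  (3,5): 2/7 same-type → still unsatisfied.
  (5,2): 6/7 same-type → satisfied — stop here.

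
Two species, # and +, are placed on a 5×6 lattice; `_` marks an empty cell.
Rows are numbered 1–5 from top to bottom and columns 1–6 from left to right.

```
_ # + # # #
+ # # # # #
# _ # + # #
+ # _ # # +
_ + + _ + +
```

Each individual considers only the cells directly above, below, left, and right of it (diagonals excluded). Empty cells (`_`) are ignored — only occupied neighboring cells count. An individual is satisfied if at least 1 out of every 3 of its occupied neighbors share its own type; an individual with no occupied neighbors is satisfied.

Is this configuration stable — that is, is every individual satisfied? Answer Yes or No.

(1,2)# 1/2 ✓
(1,3)+ 0/3 ✗
(1,4)# 2/3 ✓
(1,5)# 3/3 ✓
(1,6)# 2/2 ✓
(2,1)+ 0/2 ✗
(2,2)# 2/3 ✓
(2,3)# 3/4 ✓
(2,4)# 3/4 ✓
(2,5)# 4/4 ✓
(2,6)# 3/3 ✓
(3,1)# 0/2 ✗
(3,3)# 1/2 ✓
(3,4)+ 0/4 ✗
(3,5)# 3/4 ✓
(3,6)# 2/3 ✓
(4,1)+ 0/2 ✗
(4,2)# 0/2 ✗
(4,4)# 1/2 ✓
(4,5)# 2/4 ✓
(4,6)+ 1/3 ✓
(5,2)+ 1/2 ✓
(5,3)+ 1/1 ✓
(5,5)+ 1/2 ✓
(5,6)+ 2/2 ✓
For instance (1,3) has only 0/3 same-type neighbors, below 1/3.

No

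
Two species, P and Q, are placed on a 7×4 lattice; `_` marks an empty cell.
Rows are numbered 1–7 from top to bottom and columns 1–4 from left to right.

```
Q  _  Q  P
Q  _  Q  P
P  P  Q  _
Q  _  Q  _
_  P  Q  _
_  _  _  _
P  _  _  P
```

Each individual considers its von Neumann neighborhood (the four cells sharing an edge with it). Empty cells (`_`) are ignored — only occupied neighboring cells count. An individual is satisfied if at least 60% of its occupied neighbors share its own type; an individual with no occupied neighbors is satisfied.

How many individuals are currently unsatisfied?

9

(1,1)Q 1/1 ok
(1,3)Q 1/2 unhappy
(1,4)P 1/2 unhappy
(2,1)Q 1/2 unhappy
(2,3)Q 2/3 ok
(2,4)P 1/2 unhappy
(3,1)P 1/3 unhappy
(3,2)P 1/2 unhappy
(3,3)Q 2/3 ok
(4,1)Q 0/1 unhappy
(4,3)Q 2/2 ok
(5,2)P 0/1 unhappy
(5,3)Q 1/2 unhappy
(7,1)P 0/0 ok
(7,4)P 0/0 ok
Unsatisfied: (1,3), (1,4), (2,1), (2,4), (3,1), (3,2), (4,1), (5,2), (5,3) — 9 in total.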